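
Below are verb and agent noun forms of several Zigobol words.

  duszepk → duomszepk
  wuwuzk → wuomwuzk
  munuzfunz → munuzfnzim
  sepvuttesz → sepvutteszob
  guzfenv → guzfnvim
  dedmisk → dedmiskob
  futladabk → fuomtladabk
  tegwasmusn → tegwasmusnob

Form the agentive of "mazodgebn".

"mazodgebn" has second-to-last letter 'b'. The one such stem in the data (futladabk → fuomtladabk) inserts -om- after the first vowel (as do duszepk, wuwuzk), so the same rule applies.
So mazodgebn → maomzodgebn.

maomzodgebn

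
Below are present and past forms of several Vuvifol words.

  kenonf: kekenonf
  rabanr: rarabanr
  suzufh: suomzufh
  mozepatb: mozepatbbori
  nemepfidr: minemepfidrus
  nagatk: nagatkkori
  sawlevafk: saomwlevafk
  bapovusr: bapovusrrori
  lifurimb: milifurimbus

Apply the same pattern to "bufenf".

rabanr and nemepfidr both end in -r yet inflect differently (rarabanr, minemepfidrus), so the final letter is not what conditions the rule; the second-to-last letter is.
"bufenf" has second-to-last letter 'n'. The stems whose second-to-last letter is 'n' (kenonf → kekenonf, rabanr → rarabanr) repeat the first consonant+vowel as a prefix.
The other patterns: stems whose second-to-last letter is 'd' or 'm' add mi- … -us around the stem; stems whose second-to-last letter is 'f' insert -om- after the first vowel; stems whose second-to-last letter is 's' or 't' double the final consonant and add -ori.
So bufenf → bubufenf.

bubufenf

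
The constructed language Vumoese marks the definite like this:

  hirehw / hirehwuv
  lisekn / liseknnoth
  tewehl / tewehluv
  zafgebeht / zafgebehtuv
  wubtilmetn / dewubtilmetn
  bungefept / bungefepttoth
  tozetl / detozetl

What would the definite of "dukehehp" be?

tewehl and tozetl both end in -l yet inflect differently (tewehluv, detozetl), so the final letter is not what conditions the rule; the second-to-last letter is.
"dukehehp" has second-to-last letter 'h'. The stems whose second-to-last letter is 'h' (zafgebeht → zafgebehtuv, tewehl → tewehluv, hirehw → hirehwuv) add -uv.
So dukehehp → dukehehpuv.

dukehehpuv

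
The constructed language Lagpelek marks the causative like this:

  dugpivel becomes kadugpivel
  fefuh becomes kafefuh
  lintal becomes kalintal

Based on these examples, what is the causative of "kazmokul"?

Every pair shown (dugpivel → kadugpivel, fefuh → kafefuh, lintal → kalintal) follows the same rule: add the prefix ka-.
So kazmokul → kakazmokul.

kakazmokul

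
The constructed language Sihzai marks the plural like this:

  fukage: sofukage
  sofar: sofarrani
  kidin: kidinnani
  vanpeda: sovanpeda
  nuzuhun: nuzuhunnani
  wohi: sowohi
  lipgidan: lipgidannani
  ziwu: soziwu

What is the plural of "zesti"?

sozesti

wohi and kidin both have last vowel 'i' yet inflect differently (sowohi, kidinnani), so the last vowel is not what conditions the rule; whether the stem ends in a vowel or a consonant is.
"zesti" ends in a vowel. The stems ending in a vowel (ziwu → soziwu, vanpeda → sovanpeda, wohi → sowohi) add the prefix so-.
So zesti → sozesti.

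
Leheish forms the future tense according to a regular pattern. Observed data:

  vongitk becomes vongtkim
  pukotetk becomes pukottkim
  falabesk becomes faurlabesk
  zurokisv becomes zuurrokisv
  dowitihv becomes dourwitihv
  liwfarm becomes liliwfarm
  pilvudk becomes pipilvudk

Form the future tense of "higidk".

hihigidk

vongitk and falabesk both end in -k yet inflect differently (vongtkim, faurlabesk), so the final letter is not what conditions the rule; the second-to-last letter is.
"higidk" has second-to-last letter 'd'. The one such stem in the data (pilvudk → pipilvudk) repeats the first consonant+vowel as a prefix (as does liwfarm), so the same rule applies.
The other patterns: stems whose second-to-last letter is 't' delete the last vowel and add -im; stems whose second-to-last letter is 'h' or 's' insert -ur- after the first vowel.
So higidk → hihigidk.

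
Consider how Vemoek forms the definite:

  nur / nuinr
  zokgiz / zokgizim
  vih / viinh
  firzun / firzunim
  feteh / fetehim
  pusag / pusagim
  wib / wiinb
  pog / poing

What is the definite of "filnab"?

filnabim

"filnab" has 2 vowels. The stems with 2 vowels (feteh → fetehim, pusag → pusagim, zokgiz → zokgizim) add -im.
The other pattern: stems with 1 vowel insert -in- after the first vowel.
So filnab → filnabim.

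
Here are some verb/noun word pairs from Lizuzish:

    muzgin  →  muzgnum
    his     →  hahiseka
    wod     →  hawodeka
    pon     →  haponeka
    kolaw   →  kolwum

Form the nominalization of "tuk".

pon and muzgin both end in -n yet inflect differently (haponeka, muzgnum), so the final letter is not what conditions the rule; the number of vowels is.
"tuk" has 1 vowel. The stems with 1 vowel (his → hahiseka, wod → hawodeka, pon → haponeka) add ha- … -eka around the stem.
The other pattern: stems with 2 vowels delete the last vowel and add -um.
So tuk → hatukeka.

hatukeka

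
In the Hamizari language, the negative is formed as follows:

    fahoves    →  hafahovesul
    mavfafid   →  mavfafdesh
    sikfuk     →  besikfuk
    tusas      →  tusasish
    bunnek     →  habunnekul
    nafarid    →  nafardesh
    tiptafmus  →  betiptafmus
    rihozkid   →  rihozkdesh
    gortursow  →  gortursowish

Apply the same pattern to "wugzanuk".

tiptafmus and tusas both end in -s yet inflect differently (betiptafmus, tusasish), so the final letter is not what conditions the rule; the last vowel is.
"wugzanuk" has last vowel 'u'. The stems whose last vowel is 'u' (tiptafmus → betiptafmus, sikfuk → besikfuk) add the prefix be-.
The other patterns: stems whose last vowel is 'i' delete the last vowel and add -esh; stems whose last vowel is 'a' or 'o' add -ish; stems whose last vowel is 'e' add ha- … -ul around the stem.
So wugzanuk → bewugzanuk.

bewugzanuk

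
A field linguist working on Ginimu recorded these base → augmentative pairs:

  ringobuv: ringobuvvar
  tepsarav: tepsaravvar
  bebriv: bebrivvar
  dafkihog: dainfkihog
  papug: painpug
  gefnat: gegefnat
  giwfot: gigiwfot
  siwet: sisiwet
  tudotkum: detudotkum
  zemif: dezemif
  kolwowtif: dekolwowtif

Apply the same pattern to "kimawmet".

ringobuv and papug both have last vowel 'u' yet inflect differently (ringobuvvar, painpug), so the last vowel is not what conditions the rule; the final letter is.
"kimawmet" ends in -t. The stems ending in -t (gefnat → gegefnat, giwfot → gigiwfot, siwet → sisiwet) repeat the first consonant+vowel as a prefix.
So kimawmet → kikimawmet.

kikimawmet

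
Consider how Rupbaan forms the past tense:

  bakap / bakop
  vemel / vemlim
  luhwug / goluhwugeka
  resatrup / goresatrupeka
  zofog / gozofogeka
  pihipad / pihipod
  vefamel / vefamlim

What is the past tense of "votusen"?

votusnim

"votusen" has last vowel 'e'. The stems whose last vowel is 'e' (vefamel → vefamlim, vemel → vemlim) delete the last vowel and add -im.
So votusen → votusnim.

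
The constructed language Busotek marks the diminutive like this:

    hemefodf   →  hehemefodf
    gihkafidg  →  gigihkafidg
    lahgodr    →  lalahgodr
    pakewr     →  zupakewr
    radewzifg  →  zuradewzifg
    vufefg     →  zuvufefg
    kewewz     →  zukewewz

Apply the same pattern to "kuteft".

lahgodr and pakewr both end in -r yet inflect differently (lalahgodr, zupakewr), so the final letter is not what conditions the rule; the second-to-last letter is.
"kuteft" has second-to-last letter 'f'. The stems whose second-to-last letter is 'f' (radewzifg → zuradewzifg, vufefg → zuvufefg) add the prefix zu-.
So kuteft → zukuteft.

zukuteft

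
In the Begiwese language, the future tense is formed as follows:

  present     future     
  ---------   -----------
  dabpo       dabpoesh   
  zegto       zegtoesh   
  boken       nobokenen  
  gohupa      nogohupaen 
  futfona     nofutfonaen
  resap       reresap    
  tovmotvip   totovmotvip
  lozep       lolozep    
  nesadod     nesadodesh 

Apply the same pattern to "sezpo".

"sezpo" ends in -o. The stems ending in -o (zegto → zegtoesh, dabpo → dabpoesh) add -esh.
So sezpo → sezpoesh.

sezpoesh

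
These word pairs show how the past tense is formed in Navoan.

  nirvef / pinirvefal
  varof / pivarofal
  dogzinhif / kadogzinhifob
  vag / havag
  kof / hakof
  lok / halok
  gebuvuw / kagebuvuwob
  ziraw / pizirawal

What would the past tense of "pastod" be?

kof and nirvef both end in -f yet inflect differently (hakof, pinirvefal), so the final letter is not what conditions the rule; the number of vowels is.
"pastod" has 2 vowels. The stems with 2 vowels (nirvef → pinirvefal, varof → pivarofal, ziraw → pizirawal) add pi- … -al around the stem.
So pastod → pipastodal.

pipastodal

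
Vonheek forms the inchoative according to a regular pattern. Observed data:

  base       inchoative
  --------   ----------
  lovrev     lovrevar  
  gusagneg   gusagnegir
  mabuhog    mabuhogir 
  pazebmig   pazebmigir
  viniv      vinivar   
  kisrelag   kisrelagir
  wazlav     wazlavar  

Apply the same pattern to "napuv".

napuvar

gusagneg and lovrev both have last vowel 'e' yet inflect differently (gusagnegir, lovrevar), so the last vowel is not what conditions the rule; the final letter is.
"napuv" ends in -v. The stems ending in -v (lovrev → lovrevar, viniv → vinivar, wazlav → wazlavar) add -ar.
So napuv → napuvar.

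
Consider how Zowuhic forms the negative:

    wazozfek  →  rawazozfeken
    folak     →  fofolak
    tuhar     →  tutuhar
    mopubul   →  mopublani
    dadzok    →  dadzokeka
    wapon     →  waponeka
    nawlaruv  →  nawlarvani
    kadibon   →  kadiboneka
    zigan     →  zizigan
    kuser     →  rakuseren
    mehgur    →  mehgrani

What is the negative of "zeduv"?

zedvani

"zeduv" has last vowel 'u'. The stems whose last vowel is 'u' (nawlaruv → nawlarvani, mopubul → mopublani, mehgur → mehgrani) delete the last vowel and add -ani.
The other patterns: stems whose last vowel is 'o' add -eka; stems whose last vowel is 'e' add ra- … -en around the stem; stems whose last vowel is 'a' repeat the first consonant+vowel as a prefix.
So zeduv → zedvani.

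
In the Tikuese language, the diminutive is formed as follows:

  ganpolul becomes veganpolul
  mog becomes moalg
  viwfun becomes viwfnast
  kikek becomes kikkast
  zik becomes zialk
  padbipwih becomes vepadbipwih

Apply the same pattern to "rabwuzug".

"rabwuzug" has 3 vowels. The stems with 3 vowels (ganpolul → veganpolul, padbipwih → vepadbipwih) add the prefix ve-.
The other patterns: stems with 1 vowel insert -al- after the first vowel; stems with 2 vowels delete the last vowel and add -ast.
So rabwuzug → verabwuzug.

verabwuzug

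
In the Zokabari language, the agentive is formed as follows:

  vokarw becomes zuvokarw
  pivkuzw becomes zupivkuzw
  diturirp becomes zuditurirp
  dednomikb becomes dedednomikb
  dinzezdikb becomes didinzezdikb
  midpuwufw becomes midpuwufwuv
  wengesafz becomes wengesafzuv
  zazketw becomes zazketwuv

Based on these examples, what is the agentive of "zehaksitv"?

zehaksitvuv

vokarw and midpuwufw both end in -w yet inflect differently (zuvokarw, midpuwufwuv), so the final letter is not what conditions the rule; the second-to-last letter is.
"zehaksitv" has second-to-last letter 't'. The one such stem in the data (zazketw → zazketwuv) adds -uv, so the same rule applies.
The other patterns: stems whose second-to-last letter is 'r' or 'z' add the prefix zu-; stems whose second-to-last letter is 'k' repeat the first consonant+vowel as a prefix.
So zehaksitv → zehaksitvuv.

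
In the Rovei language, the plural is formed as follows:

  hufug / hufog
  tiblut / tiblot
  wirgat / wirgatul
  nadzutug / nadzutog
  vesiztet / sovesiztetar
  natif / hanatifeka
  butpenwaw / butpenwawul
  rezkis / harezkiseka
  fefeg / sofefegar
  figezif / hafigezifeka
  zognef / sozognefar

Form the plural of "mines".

sominesar

"mines" has last vowel 'e'. The stems whose last vowel is 'e' (vesiztet → sovesiztetar, fefeg → sofefegar, zognef → sozognefar) add so- … -ar around the stem.
The other patterns: stems whose last vowel is 'a' add -ul; stems whose last vowel is 'u' change the last vowel to 'o'; stems whose last vowel is 'i' add ha- … -eka around the stem.
So mines → sominesar.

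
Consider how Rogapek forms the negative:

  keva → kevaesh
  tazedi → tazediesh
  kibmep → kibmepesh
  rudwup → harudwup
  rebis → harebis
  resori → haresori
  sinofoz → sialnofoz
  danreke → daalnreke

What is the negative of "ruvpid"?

haruvpid

"ruvpid" begins with r-. The stems beginning with r- (rudwup → harudwup, rebis → harebis, resori → haresori) add the prefix ha-.
The other patterns: stems beginning with k- or t- add -esh; stems beginning with d- or s- insert -al- after the first vowel.
So ruvpid → haruvpid.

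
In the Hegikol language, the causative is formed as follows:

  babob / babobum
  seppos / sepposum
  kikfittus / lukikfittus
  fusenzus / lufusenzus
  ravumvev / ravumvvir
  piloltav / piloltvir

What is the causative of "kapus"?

lukapus

seppos and kikfittus both end in -s yet inflect differently (sepposum, lukikfittus), so the final letter is not what conditions the rule; the last vowel is.
"kapus" has last vowel 'u'. The stems whose last vowel is 'u' (kikfittus → lukikfittus, fusenzus → lufusenzus) add the prefix lu-.
So kapus → lukapus.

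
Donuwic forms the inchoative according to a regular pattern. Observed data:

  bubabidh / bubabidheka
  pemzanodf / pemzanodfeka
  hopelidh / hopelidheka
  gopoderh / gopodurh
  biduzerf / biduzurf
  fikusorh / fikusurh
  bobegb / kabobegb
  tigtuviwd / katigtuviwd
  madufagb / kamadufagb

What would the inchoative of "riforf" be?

bubabidh and gopoderh both end in -h yet inflect differently (bubabidheka, gopodurh), so the final letter is not what conditions the rule; the second-to-last letter is.
"riforf" has second-to-last letter 'r'. The stems whose second-to-last letter is 'r' (gopoderh → gopodurh, biduzerf → biduzurf, fikusorh → fikusurh) change the last vowel to 'u'.
So riforf → rifurf.

rifurf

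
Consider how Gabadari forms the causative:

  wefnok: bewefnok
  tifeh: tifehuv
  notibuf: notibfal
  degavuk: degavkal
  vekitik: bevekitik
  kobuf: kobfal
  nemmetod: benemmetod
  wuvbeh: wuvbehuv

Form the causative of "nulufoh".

benulufoh

degavuk and wefnok both end in -k yet inflect differently (degavkal, bewefnok), so the final letter is not what conditions the rule; the last vowel is.
"nulufoh" has last vowel 'o'. The stems whose last vowel is 'o' (nemmetod → benemmetod, wefnok → bewefnok) add the prefix be-.
The other patterns: stems whose last vowel is 'u' delete the last vowel and add -al; stems whose last vowel is 'e' add -uv.
So nulufoh → benulufoh.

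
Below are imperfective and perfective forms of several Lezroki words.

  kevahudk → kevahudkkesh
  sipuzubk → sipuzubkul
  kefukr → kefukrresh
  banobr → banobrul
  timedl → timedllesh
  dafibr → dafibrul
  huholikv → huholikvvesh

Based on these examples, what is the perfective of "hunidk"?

kefukr and banobr both end in -r yet inflect differently (kefukrresh, banobrul), so the final letter is not what conditions the rule; the second-to-last letter is.
"hunidk" has second-to-last letter 'd'. The stems whose second-to-last letter is 'd' (kevahudk → kevahudkkesh, timedl → timedllesh) double the final consonant and add -esh.
The other pattern: stems whose second-to-last letter is 'b' add -ul.
So hunidk → hunidkkesh.

hunidkkesh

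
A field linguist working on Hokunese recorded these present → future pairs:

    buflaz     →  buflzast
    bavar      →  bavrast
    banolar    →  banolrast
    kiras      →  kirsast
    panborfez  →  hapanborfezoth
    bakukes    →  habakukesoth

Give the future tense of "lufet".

buflaz and panborfez both end in -z yet inflect differently (buflzast, hapanborfezoth), so the final letter is not what conditions the rule; the last vowel is.
"lufet" has last vowel 'e'. The stems whose last vowel is 'e' (panborfez → hapanborfezoth, bakukes → habakukesoth) add ha- … -oth around the stem.
So lufet → halufetoth.

halufetoth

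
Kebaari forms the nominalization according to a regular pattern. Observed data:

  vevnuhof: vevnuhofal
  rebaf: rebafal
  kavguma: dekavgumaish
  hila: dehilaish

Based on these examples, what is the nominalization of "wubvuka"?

dewubvukaish

rebaf and kavguma both have last vowel 'a' yet inflect differently (rebafal, dekavgumaish), so the last vowel is not what conditions the rule; the final letter is.
"wubvuka" ends in -a. The stems ending in -a (kavguma → dekavgumaish, hila → dehilaish) add de- … -ish around the stem.
The other pattern: stems ending in -f add -al.
So wubvuka → dewubvukaish.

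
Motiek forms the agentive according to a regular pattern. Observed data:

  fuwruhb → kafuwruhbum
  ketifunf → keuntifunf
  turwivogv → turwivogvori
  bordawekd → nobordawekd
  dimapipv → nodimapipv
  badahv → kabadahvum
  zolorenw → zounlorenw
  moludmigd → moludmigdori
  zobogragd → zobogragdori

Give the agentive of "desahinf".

badahv and turwivogv both end in -v yet inflect differently (kabadahvum, turwivogvori), so the final letter is not what conditions the rule; the second-to-last letter is.
"desahinf" has second-to-last letter 'n'. The stems whose second-to-last letter is 'n' (zolorenw → zounlorenw, ketifunf → keuntifunf) insert -un- after the first vowel.
So desahinf → deunsahinf.

deunsahinf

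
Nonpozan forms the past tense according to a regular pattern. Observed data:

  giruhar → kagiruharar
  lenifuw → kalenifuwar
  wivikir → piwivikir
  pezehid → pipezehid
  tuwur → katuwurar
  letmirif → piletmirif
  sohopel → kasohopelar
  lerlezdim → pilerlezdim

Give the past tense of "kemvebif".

pikemvebif

wivikir and giruhar both end in -r yet inflect differently (piwivikir, kagiruharar), so the final letter is not what conditions the rule; the last vowel is.
"kemvebif" has last vowel 'i'. The stems whose last vowel is 'i' (wivikir → piwivikir, pezehid → pipezehid, lerlezdim → pilerlezdim) add the prefix pi-.
The other pattern: stems whose last vowel is 'a', 'e' or 'u' add ka- … -ar around the stem.
So kemvebif → pikemvebif.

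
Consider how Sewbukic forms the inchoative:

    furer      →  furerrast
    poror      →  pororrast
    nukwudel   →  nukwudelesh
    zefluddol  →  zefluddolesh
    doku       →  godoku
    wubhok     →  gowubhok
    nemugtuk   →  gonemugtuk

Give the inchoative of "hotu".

gohotu

"hotu" ends in -u. The one such stem in the data (doku → godoku) adds the prefix go-, so the same rule applies.
The other patterns: stems ending in -r double the final consonant and add -ast; stems ending in -l add -esh.
So hotu → gohotu.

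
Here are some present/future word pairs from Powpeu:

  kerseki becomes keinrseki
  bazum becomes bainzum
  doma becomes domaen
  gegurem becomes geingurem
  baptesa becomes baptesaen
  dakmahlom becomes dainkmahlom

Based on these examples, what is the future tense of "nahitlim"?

doma and dakmahlom both begin with d- yet inflect differently (domaen, dainkmahlom), so the first letter is not what conditions the rule; the final letter is.
"nahitlim" ends in -m. The stems ending in -m (dakmahlom → dainkmahlom, bazum → bainzum, gegurem → geingurem) insert -in- after the first vowel.
So nahitlim → nainhitlim.

nainhitlim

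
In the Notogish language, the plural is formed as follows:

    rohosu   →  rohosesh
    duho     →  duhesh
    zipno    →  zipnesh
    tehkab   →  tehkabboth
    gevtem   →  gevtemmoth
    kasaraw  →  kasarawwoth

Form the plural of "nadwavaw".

nadwavawwoth

duho and tehkab both have 2 vowels yet inflect differently (duhesh, tehkabboth), so the number of vowels is not what conditions the rule; whether the stem ends in a vowel or a consonant is.
"nadwavaw" ends in a consonant. The stems ending in a consonant (tehkab → tehkabboth, gevtem → gevtemmoth, kasaraw → kasarawwoth) double the final consonant and add -oth.
The other pattern: stems ending in a vowel drop the final letter and add -esh.
So nadwavaw → nadwavawwoth.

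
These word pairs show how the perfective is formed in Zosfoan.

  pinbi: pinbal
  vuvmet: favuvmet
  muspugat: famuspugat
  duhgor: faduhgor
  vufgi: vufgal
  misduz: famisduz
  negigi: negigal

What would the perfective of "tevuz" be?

vuvmet and vufgi both begin with v- yet inflect differently (favuvmet, vufgal), so the first letter is not what conditions the rule; whether the stem ends in a vowel or a consonant is.
"tevuz" ends in a consonant. The stems ending in a consonant (vuvmet → favuvmet, duhgor → faduhgor, misduz → famisduz) add the prefix fa-.
So tevuz → fatevuz.

fatevuz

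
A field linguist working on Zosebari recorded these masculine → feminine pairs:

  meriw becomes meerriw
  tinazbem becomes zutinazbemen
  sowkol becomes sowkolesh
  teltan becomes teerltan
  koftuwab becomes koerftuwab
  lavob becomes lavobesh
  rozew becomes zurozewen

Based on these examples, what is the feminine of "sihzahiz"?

rozew and meriw both end in -w yet inflect differently (zurozewen, meerriw), so the final letter is not what conditions the rule; the last vowel is.
"sihzahiz" has last vowel 'i'. The one such stem in the data (meriw → meerriw) inserts -er- after the first vowel (as do teltan, koftuwab), so the same rule applies.
The other patterns: stems whose last vowel is 'o' add -esh; stems whose last vowel is 'e' add zu- … -en around the stem.
So sihzahiz → sierhzahiz.

sierhzahiz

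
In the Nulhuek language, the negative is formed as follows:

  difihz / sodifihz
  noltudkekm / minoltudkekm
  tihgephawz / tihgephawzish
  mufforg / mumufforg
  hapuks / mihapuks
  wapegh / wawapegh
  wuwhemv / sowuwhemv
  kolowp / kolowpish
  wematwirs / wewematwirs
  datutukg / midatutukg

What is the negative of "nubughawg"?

nubughawgish

difihz and tihgephawz both end in -z yet inflect differently (sodifihz, tihgephawzish), so the final letter is not what conditions the rule; the second-to-last letter is.
"nubughawg" has second-to-last letter 'w'. The stems whose second-to-last letter is 'w' (tihgephawz → tihgephawzish, kolowp → kolowpish) add -ish.
So nubughawg → nubughawgish.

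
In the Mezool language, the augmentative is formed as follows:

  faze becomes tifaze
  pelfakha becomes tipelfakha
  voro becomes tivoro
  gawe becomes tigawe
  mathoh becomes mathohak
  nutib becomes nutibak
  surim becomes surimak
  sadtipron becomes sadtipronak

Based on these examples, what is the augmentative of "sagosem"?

"sagosem" ends in a consonant. The stems ending in a consonant (mathoh → mathohak, nutib → nutibak, surim → surimak) add -ak.
So sagosem → sagosemak.

sagosemak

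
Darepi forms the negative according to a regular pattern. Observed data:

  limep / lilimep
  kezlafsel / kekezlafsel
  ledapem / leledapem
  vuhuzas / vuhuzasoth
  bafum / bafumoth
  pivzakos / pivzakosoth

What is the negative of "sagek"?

sasagek

"sagek" has last vowel 'e'. The stems whose last vowel is 'e' (ledapem → leledapem, limep → lilimep, kezlafsel → kekezlafsel) repeat the first consonant+vowel as a prefix.
So sagek → sasagek.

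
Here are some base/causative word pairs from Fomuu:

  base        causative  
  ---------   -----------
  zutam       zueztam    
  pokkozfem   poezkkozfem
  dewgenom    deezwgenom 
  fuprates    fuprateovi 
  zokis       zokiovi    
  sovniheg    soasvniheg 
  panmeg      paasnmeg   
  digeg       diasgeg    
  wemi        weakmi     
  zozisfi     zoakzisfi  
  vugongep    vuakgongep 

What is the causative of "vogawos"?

vogawoovi

pokkozfem and fuprates both have last vowel 'e' yet inflect differently (poezkkozfem, fuprateovi), so the last vowel is not what conditions the rule; the final letter is.
"vogawos" ends in -s. The stems ending in -s (fuprates → fuprateovi, zokis → zokiovi) drop the final letter and add -ovi.
The other patterns: stems ending in -m insert -ez- after the first vowel; stems ending in -g insert -as- after the first vowel; stems ending in -i or -p insert -ak- after the first vowel.
So vogawos → vogawoovi.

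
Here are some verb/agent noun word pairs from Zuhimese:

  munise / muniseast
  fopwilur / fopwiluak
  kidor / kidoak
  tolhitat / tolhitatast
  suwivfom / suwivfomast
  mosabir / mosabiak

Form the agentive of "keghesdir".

"keghesdir" ends in -r. The stems ending in -r (fopwilur → fopwiluak, kidor → kidoak, mosabir → mosabiak) drop the final letter and add -ak.
The other pattern: stems ending in -e, -m or -t add -ast.
So keghesdir → keghesdiak.

keghesdiak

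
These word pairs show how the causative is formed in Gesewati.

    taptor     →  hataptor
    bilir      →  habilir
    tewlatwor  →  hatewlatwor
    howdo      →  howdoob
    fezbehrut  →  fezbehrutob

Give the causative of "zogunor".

hazogunor

"zogunor" ends in -r. The stems ending in -r (taptor → hataptor, bilir → habilir, tewlatwor → hatewlatwor) add the prefix ha-.
The other pattern: stems ending in -o or -t add -ob.
So zogunor → hazogunor.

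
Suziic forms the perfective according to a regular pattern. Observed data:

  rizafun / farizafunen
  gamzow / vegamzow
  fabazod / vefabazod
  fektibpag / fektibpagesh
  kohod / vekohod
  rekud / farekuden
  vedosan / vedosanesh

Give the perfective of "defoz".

vedefoz

"defoz" has last vowel 'o'. The stems whose last vowel is 'o' (fabazod → vefabazod, gamzow → vegamzow, kohod → vekohod) add the prefix ve-.
The other patterns: stems whose last vowel is 'u' add fa- … -en around the stem; stems whose last vowel is 'a' add -esh.
So defoz → vedefoz.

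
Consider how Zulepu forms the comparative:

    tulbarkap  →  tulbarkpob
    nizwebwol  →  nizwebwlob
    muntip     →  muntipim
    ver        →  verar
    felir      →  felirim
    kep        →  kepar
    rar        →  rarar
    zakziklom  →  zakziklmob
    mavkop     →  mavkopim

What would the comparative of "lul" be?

kep and mavkop both end in -p yet inflect differently (kepar, mavkopim), so the final letter is not what conditions the rule; the number of vowels is.
"lul" has 1 vowel. The stems with 1 vowel (ver → verar, rar → rarar, kep → kepar) add -ar.
The other patterns: stems with 2 vowels add -im; stems with 3 vowels delete the last vowel and add -ob.
So lul → lular.

lular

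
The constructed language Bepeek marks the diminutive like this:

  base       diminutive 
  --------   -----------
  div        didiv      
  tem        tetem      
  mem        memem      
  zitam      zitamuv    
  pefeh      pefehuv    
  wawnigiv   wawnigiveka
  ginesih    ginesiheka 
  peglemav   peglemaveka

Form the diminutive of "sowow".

sowowuv

tem and zitam both end in -m yet inflect differently (tetem, zitamuv), so the final letter is not what conditions the rule; the number of vowels is.
"sowow" has 2 vowels. The stems with 2 vowels (zitam → zitamuv, pefeh → pefehuv) add -uv.
The other patterns: stems with 1 vowel repeat the first consonant+vowel as a prefix; stems with 3 vowels add -eka.
So sowow → sowowuv.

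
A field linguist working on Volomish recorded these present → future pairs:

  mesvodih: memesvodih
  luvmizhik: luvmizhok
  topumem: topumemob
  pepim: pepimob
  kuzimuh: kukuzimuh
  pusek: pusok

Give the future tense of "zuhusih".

zuzuhusih

"zuhusih" ends in -h. The stems ending in -h (kuzimuh → kukuzimuh, mesvodih → memesvodih) repeat the first consonant+vowel as a prefix.
The other patterns: stems ending in -k change the last vowel to 'o'; stems ending in -m add -ob.
So zuhusih → zuzuhusih.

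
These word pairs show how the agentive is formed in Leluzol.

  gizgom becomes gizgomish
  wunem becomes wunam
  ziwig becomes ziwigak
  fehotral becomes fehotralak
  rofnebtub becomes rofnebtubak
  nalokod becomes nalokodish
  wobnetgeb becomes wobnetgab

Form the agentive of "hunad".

gizgom and wunem both end in -m yet inflect differently (gizgomish, wunam), so the final letter is not what conditions the rule; the last vowel is.
"hunad" has last vowel 'a'. The one such stem in the data (fehotral → fehotralak) adds -ak, so the same rule applies.
The other patterns: stems whose last vowel is 'o' add -ish; stems whose last vowel is 'e' change the last vowel to 'a'.
So hunad → hunadak.

hunadak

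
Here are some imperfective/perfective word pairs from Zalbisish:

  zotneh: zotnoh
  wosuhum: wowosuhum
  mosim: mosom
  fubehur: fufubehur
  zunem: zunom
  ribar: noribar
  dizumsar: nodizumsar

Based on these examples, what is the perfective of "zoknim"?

mosim and wosuhum both end in -m yet inflect differently (mosom, wowosuhum), so the final letter is not what conditions the rule; the last vowel is.
"zoknim" has last vowel 'i'. The one such stem in the data (mosim → mosom) changes the last vowel to 'o' (as do zotneh, zunem), so the same rule applies.
So zoknim → zoknom.

zoknom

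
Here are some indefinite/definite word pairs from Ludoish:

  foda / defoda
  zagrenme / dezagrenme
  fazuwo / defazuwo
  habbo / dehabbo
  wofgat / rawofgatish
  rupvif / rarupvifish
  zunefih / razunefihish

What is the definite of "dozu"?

dedozu

foda and wofgat both have last vowel 'a' yet inflect differently (defoda, rawofgatish), so the last vowel is not what conditions the rule; whether the stem ends in a vowel or a consonant is.
"dozu" ends in a vowel. The stems ending in a vowel (foda → defoda, zagrenme → dezagrenme, fazuwo → defazuwo) add the prefix de-.
So dozu → dedozu.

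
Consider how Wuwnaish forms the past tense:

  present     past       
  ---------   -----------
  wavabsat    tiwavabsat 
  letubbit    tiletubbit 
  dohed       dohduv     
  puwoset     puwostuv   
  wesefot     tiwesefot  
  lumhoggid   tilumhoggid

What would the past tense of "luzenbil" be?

"luzenbil" has last vowel 'i'. The stems whose last vowel is 'i' (letubbit → tiletubbit, lumhoggid → tilumhoggid) add the prefix ti-.
So luzenbil → tiluzenbil.

tiluzenbil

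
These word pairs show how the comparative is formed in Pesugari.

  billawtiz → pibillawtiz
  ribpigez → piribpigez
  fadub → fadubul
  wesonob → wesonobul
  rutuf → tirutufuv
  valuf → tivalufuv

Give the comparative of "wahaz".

"wahaz" ends in -z. The stems ending in -z (billawtiz → pibillawtiz, ribpigez → piribpigez) add the prefix pi-.
The other patterns: stems ending in -b add -ul; stems ending in -f add ti- … -uv around the stem.
So wahaz → piwahaz.

piwahaz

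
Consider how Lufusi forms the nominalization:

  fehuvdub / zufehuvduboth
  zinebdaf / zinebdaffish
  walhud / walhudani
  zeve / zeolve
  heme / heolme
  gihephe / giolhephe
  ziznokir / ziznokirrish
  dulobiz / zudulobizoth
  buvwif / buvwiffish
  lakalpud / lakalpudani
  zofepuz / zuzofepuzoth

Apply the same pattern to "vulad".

buvwif and dulobiz both have last vowel 'i' yet inflect differently (buvwiffish, zudulobizoth), so the last vowel is not what conditions the rule; the final letter is.
"vulad" ends in -d. The stems ending in -d (walhud → walhudani, lakalpud → lakalpudani) add -ani.
The other patterns: stems ending in -e insert -ol- after the first vowel; stems ending in -f or -r double the final consonant and add -ish; stems ending in -b or -z add zu- … -oth around the stem.
So vulad → vuladani.

vuladani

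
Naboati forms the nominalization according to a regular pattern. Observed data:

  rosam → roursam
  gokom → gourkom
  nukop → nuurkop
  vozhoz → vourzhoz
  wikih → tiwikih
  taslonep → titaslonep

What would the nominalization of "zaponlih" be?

tizaponlih

"zaponlih" has last vowel 'i'. The one such stem in the data (wikih → tiwikih) adds the prefix ti-, so the same rule applies.
The other pattern: stems whose last vowel is 'a' or 'o' insert -ur- after the first vowel.
So zaponlih → tizaponlih.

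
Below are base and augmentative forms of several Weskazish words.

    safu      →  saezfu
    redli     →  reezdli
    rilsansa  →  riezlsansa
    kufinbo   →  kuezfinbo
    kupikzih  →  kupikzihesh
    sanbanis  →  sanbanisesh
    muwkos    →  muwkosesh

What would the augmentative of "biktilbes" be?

redli and kupikzih both have last vowel 'i' yet inflect differently (reezdli, kupikzihesh), so the last vowel is not what conditions the rule; whether the stem ends in a vowel or a consonant is.
"biktilbes" ends in a consonant. The stems ending in a consonant (kupikzih → kupikzihesh, sanbanis → sanbanisesh, muwkos → muwkosesh) add -esh.
The other pattern: stems ending in a vowel insert -ez- after the first vowel.
So biktilbes → biktilbesesh.

biktilbesesh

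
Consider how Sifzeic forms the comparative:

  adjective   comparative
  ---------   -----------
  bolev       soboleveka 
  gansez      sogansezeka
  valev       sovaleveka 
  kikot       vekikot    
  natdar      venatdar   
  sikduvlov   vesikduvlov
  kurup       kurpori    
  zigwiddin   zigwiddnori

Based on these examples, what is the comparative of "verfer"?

bolev and sikduvlov both end in -v yet inflect differently (soboleveka, vesikduvlov), so the final letter is not what conditions the rule; the last vowel is.
"verfer" has last vowel 'e'. The stems whose last vowel is 'e' (bolev → soboleveka, gansez → sogansezeka, valev → sovaleveka) add so- … -eka around the stem.
The other patterns: stems whose last vowel is 'a' or 'o' add the prefix ve-; stems whose last vowel is 'i' or 'u' delete the last vowel and add -ori.
So verfer → soverfereka.

soverfereka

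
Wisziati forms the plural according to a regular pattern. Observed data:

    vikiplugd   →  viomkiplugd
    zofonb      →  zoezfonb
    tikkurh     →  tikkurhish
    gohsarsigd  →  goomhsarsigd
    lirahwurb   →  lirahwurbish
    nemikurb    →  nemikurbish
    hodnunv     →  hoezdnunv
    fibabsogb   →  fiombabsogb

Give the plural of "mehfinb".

"mehfinb" has second-to-last letter 'n'. The stems whose second-to-last letter is 'n' (hodnunv → hoezdnunv, zofonb → zoezfonb) insert -ez- after the first vowel.
The other patterns: stems whose second-to-last letter is 'r' add -ish; stems whose second-to-last letter is 'g' insert -om- after the first vowel.
So mehfinb → meezhfinb.

meezhfinb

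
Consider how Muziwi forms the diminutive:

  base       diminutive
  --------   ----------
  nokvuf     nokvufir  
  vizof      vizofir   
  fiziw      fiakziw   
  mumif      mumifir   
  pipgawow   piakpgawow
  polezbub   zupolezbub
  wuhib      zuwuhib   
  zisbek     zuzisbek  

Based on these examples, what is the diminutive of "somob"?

zusomob

mumif and fiziw both have last vowel 'i' yet inflect differently (mumifir, fiakziw), so the last vowel is not what conditions the rule; the final letter is.
"somob" ends in -b. The stems ending in -b (wuhib → zuwuhib, polezbub → zupolezbub) add the prefix zu-.
So somob → zusomob.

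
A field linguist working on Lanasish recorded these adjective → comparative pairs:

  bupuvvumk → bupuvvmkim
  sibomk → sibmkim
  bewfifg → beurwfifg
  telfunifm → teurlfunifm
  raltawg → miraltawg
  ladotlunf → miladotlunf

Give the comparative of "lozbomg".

"lozbomg" has second-to-last letter 'm'. The stems whose second-to-last letter is 'm' (bupuvvumk → bupuvvmkim, sibomk → sibmkim) delete the last vowel and add -im.
So lozbomg → lozbmgim.

lozbmgim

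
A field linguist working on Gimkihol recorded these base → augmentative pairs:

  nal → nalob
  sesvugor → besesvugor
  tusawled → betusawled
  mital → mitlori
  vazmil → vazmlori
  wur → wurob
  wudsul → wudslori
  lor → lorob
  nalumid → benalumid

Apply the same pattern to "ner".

nerob

"ner" has 1 vowel. The stems with 1 vowel (nal → nalob, wur → wurob, lor → lorob) add -ob.
So ner → nerob.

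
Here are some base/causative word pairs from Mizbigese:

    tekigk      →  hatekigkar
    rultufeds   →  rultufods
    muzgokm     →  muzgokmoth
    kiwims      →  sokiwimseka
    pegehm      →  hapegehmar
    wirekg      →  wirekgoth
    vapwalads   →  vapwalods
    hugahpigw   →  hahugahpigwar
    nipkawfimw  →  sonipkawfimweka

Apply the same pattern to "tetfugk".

hatetfugkar

muzgokm and pegehm both end in -m yet inflect differently (muzgokmoth, hapegehmar), so the final letter is not what conditions the rule; the second-to-last letter is.
"tetfugk" has second-to-last letter 'g'. The stems whose second-to-last letter is 'g' (tekigk → hatekigkar, hugahpigw → hahugahpigwar) add ha- … -ar around the stem.
So tetfugk → hatetfugkar.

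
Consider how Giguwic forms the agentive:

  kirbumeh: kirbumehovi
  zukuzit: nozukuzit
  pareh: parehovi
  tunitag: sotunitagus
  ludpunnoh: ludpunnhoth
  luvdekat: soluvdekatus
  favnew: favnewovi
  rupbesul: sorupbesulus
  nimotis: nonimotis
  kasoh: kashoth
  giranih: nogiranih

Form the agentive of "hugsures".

kasoh and kirbumeh both end in -h yet inflect differently (kashoth, kirbumehovi), so the final letter is not what conditions the rule; the last vowel is.
"hugsures" has last vowel 'e'. The stems whose last vowel is 'e' (kirbumeh → kirbumehovi, favnew → favnewovi, pareh → parehovi) add -ovi.
The other patterns: stems whose last vowel is 'o' delete the last vowel and add -oth; stems whose last vowel is 'i' add the prefix no-; stems whose last vowel is 'a' or 'u' add so- … -us around the stem.
So hugsures → hugsuresovi.

hugsuresovi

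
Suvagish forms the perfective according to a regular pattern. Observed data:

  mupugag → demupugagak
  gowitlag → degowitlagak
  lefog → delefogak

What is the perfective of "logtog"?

Every pair shown (mupugag → demupugagak, gowitlag → degowitlagak, lefog → delefogak) follows the same rule: add de- … -ak around the stem.
So logtog → delogtogak.

delogtogak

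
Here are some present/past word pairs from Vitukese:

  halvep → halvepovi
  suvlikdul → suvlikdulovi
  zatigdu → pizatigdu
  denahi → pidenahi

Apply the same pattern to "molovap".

suvlikdul and zatigdu both have last vowel 'u' yet inflect differently (suvlikdulovi, pizatigdu), so the last vowel is not what conditions the rule; whether the stem ends in a vowel or a consonant is.
"molovap" ends in a consonant. The stems ending in a consonant (halvep → halvepovi, suvlikdul → suvlikdulovi) add -ovi.
So molovap → molovapovi.

molovapovi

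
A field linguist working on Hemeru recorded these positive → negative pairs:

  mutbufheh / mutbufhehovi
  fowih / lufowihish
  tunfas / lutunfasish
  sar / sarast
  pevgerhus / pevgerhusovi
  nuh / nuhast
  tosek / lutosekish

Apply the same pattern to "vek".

"vek" has 1 vowel. The stems with 1 vowel (sar → sarast, nuh → nuhast) add -ast.
So vek → vekast.

vekast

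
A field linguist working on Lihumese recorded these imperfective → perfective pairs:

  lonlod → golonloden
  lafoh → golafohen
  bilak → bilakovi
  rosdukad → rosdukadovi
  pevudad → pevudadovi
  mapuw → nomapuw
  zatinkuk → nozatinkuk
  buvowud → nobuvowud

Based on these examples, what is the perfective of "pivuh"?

bilak and zatinkuk both end in -k yet inflect differently (bilakovi, nozatinkuk), so the final letter is not what conditions the rule; the last vowel is.
"pivuh" has last vowel 'u'. The stems whose last vowel is 'u' (zatinkuk → nozatinkuk, mapuw → nomapuw, buvowud → nobuvowud) add the prefix no-.
The other patterns: stems whose last vowel is 'a' add -ovi; stems whose last vowel is 'o' add go- … -en around the stem.
So pivuh → nopivuh.

nopivuh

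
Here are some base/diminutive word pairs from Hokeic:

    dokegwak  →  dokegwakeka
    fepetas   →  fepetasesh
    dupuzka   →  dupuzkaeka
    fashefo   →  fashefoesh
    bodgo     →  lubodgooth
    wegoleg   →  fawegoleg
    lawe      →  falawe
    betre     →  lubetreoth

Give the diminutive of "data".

bodgo and fashefo both end in -o yet inflect differently (lubodgooth, fashefoesh), so the final letter is not what conditions the rule; the first letter is.
"data" begins with d-. The stems beginning with d- (dokegwak → dokegwakeka, dupuzka → dupuzkaeka) add -eka.
So data → dataeka.

dataeka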